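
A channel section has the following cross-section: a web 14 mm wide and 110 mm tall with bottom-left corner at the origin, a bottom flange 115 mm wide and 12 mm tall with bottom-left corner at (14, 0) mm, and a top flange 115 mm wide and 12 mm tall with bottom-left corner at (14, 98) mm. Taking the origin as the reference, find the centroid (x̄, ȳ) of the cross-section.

x̄ = 48.40 mm, ȳ = 55.00 mm

web: A = 14 × 110 = 1540.00, centroid at (7.00, 55.00).
bottom flange: A = 115 × 12 = 1380.00, centroid at (71.50, 6.00).
top flange: A = 115 × 12 = 1380.00, centroid at (71.50, 104.00).
ΣA = 4300.00 mm², ΣAx̄ = 208120.00 mm³, ΣAȳ = 236500.00 mm³.
x̄ = 208120.00/4300.00 = 48.40 mm; ȳ = 236500.00/4300.00 = 55.00 mm.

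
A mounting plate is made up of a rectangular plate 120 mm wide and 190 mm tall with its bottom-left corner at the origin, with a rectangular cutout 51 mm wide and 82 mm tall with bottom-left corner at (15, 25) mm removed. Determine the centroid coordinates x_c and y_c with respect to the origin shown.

x_c = 64.38 mm, y_c = 101.51 mm

plate: A = 120 × 190 = 22800.00, centroid at (60.00, 95.00).
hole: A = −(51 × 82) = -4182.00, centroid at (40.50, 66.00).
ΣA = 18618.00 mm², ΣAx_c = 1198629.00 mm³, ΣAy_c = 1889988.00 mm³.
x_c = 1198629.00/18618.00 = 64.38 mm; y_c = 1889988.00/18618.00 = 101.51 mm.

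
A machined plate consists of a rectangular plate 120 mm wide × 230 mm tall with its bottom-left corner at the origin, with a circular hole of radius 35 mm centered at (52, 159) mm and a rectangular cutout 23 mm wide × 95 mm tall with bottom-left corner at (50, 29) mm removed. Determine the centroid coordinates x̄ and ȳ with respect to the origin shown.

Part | A | x̄ᵢ | ȳᵢ | A·x̄ᵢ | A·ȳᵢ
plate | 27600.00 | 60.00 | 115.00 | 1656000.00 | 3174000.00
hole 1 | -3848.45 | 52.00 | 159.00 | -200119.45 | -611903.71
hole 2 | -2185.00 | 61.50 | 76.50 | -134377.50 | -167152.50
Σ | 21566.55 |  |  | 1321503.05 | 2394943.79
x̄ = 1321503.05 / 21566.55 = 61.28 mm
ȳ = 2394943.79 / 21566.55 = 111.05 mm

x̄ = 61.28 mm, ȳ = 111.05 mm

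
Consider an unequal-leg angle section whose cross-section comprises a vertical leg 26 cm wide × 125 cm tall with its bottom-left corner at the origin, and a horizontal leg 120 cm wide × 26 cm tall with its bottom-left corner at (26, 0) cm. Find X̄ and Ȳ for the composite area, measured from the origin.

vertical leg: A = 26 × 125 = 3250.00, centroid at (13.00, 62.50).
horizontal leg: A = 120 × 26 = 3120.00, centroid at (86.00, 13.00).
ΣA = 6370.00 cm²
ΣAX̄ = (3250.00)(13.00) + (3120.00)(86.00) = 310570.00 cm³
ΣAȲ = (3250.00)(62.50) + (3120.00)(13.00) = 243685.00 cm³
X̄ = 310570.00 / 6370.00 = 48.76 cm
Ȳ = 243685.00 / 6370.00 = 38.26 cm

X̄ = 48.76 cm, Ȳ = 38.26 cm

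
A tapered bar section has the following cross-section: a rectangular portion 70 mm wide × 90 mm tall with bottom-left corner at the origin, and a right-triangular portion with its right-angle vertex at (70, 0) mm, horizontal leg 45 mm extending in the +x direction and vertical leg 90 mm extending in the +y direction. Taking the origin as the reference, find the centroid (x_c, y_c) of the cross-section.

Part | A | x̄ᵢ | ȳᵢ | A·x̄ᵢ | A·ȳᵢ
rectangular portion | 6300.00 | 35.00 | 45.00 | 220500.00 | 283500.00
triangular portion | 2025.00 | 85.00 | 30.00 | 172125.00 | 60750.00
Σ | 8325.00 |  |  | 392625.00 | 344250.00
x_c = 392625.00 / 8325.00 = 47.16 mm
y_c = 344250.00 / 8325.00 = 41.35 mm

x_c = 47.16 mm, y_c = 41.35 mm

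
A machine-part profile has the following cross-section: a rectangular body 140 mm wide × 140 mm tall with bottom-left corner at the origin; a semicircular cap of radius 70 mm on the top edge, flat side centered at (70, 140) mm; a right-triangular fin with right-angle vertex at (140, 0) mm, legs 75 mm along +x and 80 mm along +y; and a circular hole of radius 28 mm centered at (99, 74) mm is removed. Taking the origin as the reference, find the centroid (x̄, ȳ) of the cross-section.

rectangular body: A = 140 × 140 = 19600.00, centroid at (70.00, 70.00).
semicircular top: A = ½π·70² = 7696.90, centroid at (70.00, 169.71).
triangular fin: A = ½·75·80 = 3000.00, centroid at (165.00, 26.67).
hole: A = −π·28² = -2463.01, centroid at (99.00, 74.00).
ΣA = 27833.89 mm², ΣAx̄ = 2161945.28 mm³, ΣAȳ = 2575970.31 mm³.
x̄ = 2161945.28/27833.89 = 77.67 mm; ȳ = 2575970.31/27833.89 = 92.55 mm.

x̄ = 77.67 mm, ȳ = 92.55 mm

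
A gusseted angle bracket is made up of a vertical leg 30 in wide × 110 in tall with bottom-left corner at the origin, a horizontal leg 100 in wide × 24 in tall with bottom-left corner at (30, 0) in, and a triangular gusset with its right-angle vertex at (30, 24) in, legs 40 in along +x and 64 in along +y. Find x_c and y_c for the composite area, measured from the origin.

x_c = 42.55 in, y_c = 38.44 in

Part | A | x̄ᵢ | ȳᵢ | A·x̄ᵢ | A·ȳᵢ
vertical leg | 3300.00 | 15.00 | 55.00 | 49500.00 | 181500.00
horizontal leg | 2400.00 | 80.00 | 12.00 | 192000.00 | 28800.00
gusset | 1280.00 | 43.33 | 45.33 | 55466.67 | 58026.67
Σ | 6980.00 |  |  | 296966.67 | 268326.67
x_c = 296966.67 / 6980.00 = 42.55 in
y_c = 268326.67 / 6980.00 = 38.44 in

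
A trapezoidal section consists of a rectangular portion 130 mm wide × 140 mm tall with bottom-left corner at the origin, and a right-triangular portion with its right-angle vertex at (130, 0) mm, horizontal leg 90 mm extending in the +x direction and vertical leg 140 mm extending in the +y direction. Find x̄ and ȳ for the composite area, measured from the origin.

Part | A | x̄ᵢ | ȳᵢ | A·x̄ᵢ | A·ȳᵢ
rectangular portion | 18200.00 | 65.00 | 70.00 | 1183000.00 | 1274000.00
triangular portion | 6300.00 | 160.00 | 46.67 | 1008000.00 | 294000.00
Σ | 24500.00 |  |  | 2191000.00 | 1568000.00
x̄ = 2191000.00 / 24500.00 = 89.43 mm
ȳ = 1568000.00 / 24500.00 = 64.00 mm

x̄ = 89.43 mm, ȳ = 64.00 mm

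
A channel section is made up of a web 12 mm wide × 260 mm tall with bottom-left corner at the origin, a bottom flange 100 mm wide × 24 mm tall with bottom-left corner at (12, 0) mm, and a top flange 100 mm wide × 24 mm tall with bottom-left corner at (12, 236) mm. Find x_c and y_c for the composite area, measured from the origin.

x_c = 39.94 mm, y_c = 130.00 mm

web: A = 12 × 260 = 3120.00, centroid at (6.00, 130.00).
bottom flange: A = 100 × 24 = 2400.00, centroid at (62.00, 12.00).
top flange: A = 100 × 24 = 2400.00, centroid at (62.00, 248.00).
ΣA = 7920.00 mm², ΣAx_c = 316320.00 mm³, ΣAy_c = 1029600.00 mm³.
x_c = 316320.00/7920.00 = 39.94 mm; y_c = 1029600.00/7920.00 = 130.00 mm.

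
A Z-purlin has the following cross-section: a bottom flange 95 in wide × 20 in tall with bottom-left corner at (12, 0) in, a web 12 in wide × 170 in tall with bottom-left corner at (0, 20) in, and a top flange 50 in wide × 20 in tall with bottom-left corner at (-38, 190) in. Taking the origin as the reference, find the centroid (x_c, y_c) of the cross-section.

bottom flange: A = 95 × 20 = 1900.00, centroid at (59.50, 10.00).
web: A = 12 × 170 = 2040.00, centroid at (6.00, 105.00).
top flange: A = 50 × 20 = 1000.00, centroid at (-13.00, 200.00).
ΣA = 4940.00 in², ΣAx_c = 112290.00 in³, ΣAy_c = 433200.00 in³.
x_c = 112290.00/4940.00 = 22.73 in; y_c = 433200.00/4940.00 = 87.69 in.

x_c = 22.73 in, y_c = 87.69 in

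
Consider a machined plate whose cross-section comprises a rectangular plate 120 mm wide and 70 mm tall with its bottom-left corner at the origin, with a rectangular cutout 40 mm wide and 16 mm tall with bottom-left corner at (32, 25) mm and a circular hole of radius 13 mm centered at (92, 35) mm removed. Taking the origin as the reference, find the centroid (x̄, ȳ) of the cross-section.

x̄ = 58.36 mm, ȳ = 35.18 mm

plate: A = 120 × 70 = 8400.00, centroid at (60.00, 35.00).
hole 1: A = −(40 × 16) = -640.00, centroid at (52.00, 33.00).
hole 2: A = −π·13² = -530.93, centroid at (92.00, 35.00).
ΣA = 7229.07 mm², ΣAx̄ = 421874.52 mm³, ΣAȳ = 254297.48 mm³.
x̄ = 421874.52/7229.07 = 58.36 mm; ȳ = 254297.48/7229.07 = 35.18 mm.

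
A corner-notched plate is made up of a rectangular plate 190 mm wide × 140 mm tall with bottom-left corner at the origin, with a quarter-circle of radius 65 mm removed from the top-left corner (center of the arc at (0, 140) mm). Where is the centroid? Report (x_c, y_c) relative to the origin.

Part | A | x̄ᵢ | ȳᵢ | A·x̄ᵢ | A·ȳᵢ
plate | 26600.00 | 95.00 | 70.00 | 2527000.00 | 1862000.00
removed quarter-circle | -3318.31 | 27.59 | 112.41 | -91541.67 | -373021.35
Σ | 23281.69 |  |  | 2435458.33 | 1488978.65
x_c = 2435458.33 / 23281.69 = 104.61 mm
y_c = 1488978.65 / 23281.69 = 63.95 mm

x_c = 104.61 mm, y_c = 63.95 mm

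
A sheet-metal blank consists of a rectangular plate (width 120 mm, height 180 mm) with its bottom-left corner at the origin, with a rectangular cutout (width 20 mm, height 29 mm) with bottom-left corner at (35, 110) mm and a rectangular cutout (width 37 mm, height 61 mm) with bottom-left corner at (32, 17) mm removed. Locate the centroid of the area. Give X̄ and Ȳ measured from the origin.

Part | A | x̄ᵢ | ȳᵢ | A·x̄ᵢ | A·ȳᵢ
plate | 21600.00 | 60.00 | 90.00 | 1296000.00 | 1944000.00
hole 1 | -580.00 | 45.00 | 124.50 | -26100.00 | -72210.00
hole 2 | -2257.00 | 50.50 | 47.50 | -113978.50 | -107207.50
Σ | 18763.00 |  |  | 1155921.50 | 1764582.50
X̄ = 1155921.50 / 18763.00 = 61.61 mm
Ȳ = 1764582.50 / 18763.00 = 94.05 mm

X̄ = 61.61 mm, Ȳ = 94.05 mm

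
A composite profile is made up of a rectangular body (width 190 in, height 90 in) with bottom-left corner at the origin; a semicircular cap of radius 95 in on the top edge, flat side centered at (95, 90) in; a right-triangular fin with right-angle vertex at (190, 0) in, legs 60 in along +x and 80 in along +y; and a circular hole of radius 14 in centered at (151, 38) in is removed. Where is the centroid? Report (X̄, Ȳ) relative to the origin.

rectangular body: A = 190 × 90 = 17100.00, centroid at (95.00, 45.00).
semicircular top: A = ½π·95² = 14176.44, centroid at (95.00, 130.32).
triangular fin: A = ½·60·80 = 2400.00, centroid at (210.00, 26.67).
hole: A = −π·14² = -615.75, centroid at (151.00, 38.00).
ΣA = 33060.68 in²
ΣAX̄ = (17100.00)(95.00) + (14176.44)(95.00) + (2400.00)(210.00) + (-615.75)(151.00) = 3382282.92 in³
ΣAȲ = (17100.00)(45.00) + (14176.44)(130.32) + (2400.00)(26.67) + (-615.75)(38.00) = 2657564.07 in³
X̄ = 3382282.92 / 33060.68 = 102.31 in
Ȳ = 2657564.07 / 33060.68 = 80.38 in

X̄ = 102.31 in, Ȳ = 80.38 in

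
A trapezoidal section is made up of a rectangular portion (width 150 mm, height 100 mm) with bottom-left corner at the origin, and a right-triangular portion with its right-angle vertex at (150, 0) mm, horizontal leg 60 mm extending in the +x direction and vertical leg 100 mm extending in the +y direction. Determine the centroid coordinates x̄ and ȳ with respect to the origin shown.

Part | A | x̄ᵢ | ȳᵢ | A·x̄ᵢ | A·ȳᵢ
rectangular portion | 15000.00 | 75.00 | 50.00 | 1125000.00 | 750000.00
triangular portion | 3000.00 | 170.00 | 33.33 | 510000.00 | 100000.00
Σ | 18000.00 |  |  | 1635000.00 | 850000.00
x̄ = 1635000.00 / 18000.00 = 90.83 mm
ȳ = 850000.00 / 18000.00 = 47.22 mm

x̄ = 90.83 mm, ȳ = 47.22 mm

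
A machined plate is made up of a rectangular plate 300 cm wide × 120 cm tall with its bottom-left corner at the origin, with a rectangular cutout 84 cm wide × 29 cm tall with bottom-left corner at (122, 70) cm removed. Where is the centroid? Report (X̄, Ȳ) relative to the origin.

X̄ = 148.98 cm, Ȳ = 58.22 cm

plate: A = 300 × 120 = 36000.00, centroid at (150.00, 60.00).
hole: A = −(84 × 29) = -2436.00, centroid at (164.00, 84.50).
ΣA = 33564.00 cm²
ΣAX̄ = (36000.00)(150.00) + (-2436.00)(164.00) = 5000496.00 cm³
ΣAȲ = (36000.00)(60.00) + (-2436.00)(84.50) = 1954158.00 cm³
X̄ = 5000496.00 / 33564.00 = 148.98 cm
Ȳ = 1954158.00 / 33564.00 = 58.22 cm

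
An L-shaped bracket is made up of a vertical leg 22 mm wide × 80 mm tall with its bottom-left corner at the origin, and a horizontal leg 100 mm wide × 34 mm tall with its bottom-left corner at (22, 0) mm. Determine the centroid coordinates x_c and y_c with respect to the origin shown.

x_c = 51.19 mm, y_c = 24.84 mm

vertical leg: A = 22 × 80 = 1760.00, centroid at (11.00, 40.00).
horizontal leg: A = 100 × 34 = 3400.00, centroid at (72.00, 17.00).
ΣA = 5160.00 mm², ΣAx_c = 264160.00 mm³, ΣAy_c = 128200.00 mm³.
x_c = 264160.00/5160.00 = 51.19 mm; y_c = 128200.00/5160.00 = 24.84 mm.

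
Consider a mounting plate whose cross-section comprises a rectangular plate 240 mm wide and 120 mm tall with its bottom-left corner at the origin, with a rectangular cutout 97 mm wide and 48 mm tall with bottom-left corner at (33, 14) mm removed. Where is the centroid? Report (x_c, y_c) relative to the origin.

x_c = 127.42 mm, y_c = 64.24 mm

Part | A | x̄ᵢ | ȳᵢ | A·x̄ᵢ | A·ȳᵢ
plate | 28800.00 | 120.00 | 60.00 | 3456000.00 | 1728000.00
hole | -4656.00 | 81.50 | 38.00 | -379464.00 | -176928.00
Σ | 24144.00 |  |  | 3076536.00 | 1551072.00
x_c = 3076536.00 / 24144.00 = 127.42 mm
y_c = 1551072.00 / 24144.00 = 64.24 mm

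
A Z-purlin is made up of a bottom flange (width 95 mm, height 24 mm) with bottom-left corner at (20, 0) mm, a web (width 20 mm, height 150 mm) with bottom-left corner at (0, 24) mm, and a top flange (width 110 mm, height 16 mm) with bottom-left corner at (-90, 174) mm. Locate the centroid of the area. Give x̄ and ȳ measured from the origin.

bottom flange: A = 95 × 24 = 2280.00, centroid at (67.50, 12.00).
web: A = 20 × 150 = 3000.00, centroid at (10.00, 99.00).
top flange: A = 110 × 16 = 1760.00, centroid at (-35.00, 182.00).
ΣA = 7040.00 mm², ΣAx̄ = 122300.00 mm³, ΣAȳ = 644680.00 mm³.
x̄ = 122300.00/7040.00 = 17.37 mm; ȳ = 644680.00/7040.00 = 91.57 mm.

x̄ = 17.37 mm, ȳ = 91.57 mm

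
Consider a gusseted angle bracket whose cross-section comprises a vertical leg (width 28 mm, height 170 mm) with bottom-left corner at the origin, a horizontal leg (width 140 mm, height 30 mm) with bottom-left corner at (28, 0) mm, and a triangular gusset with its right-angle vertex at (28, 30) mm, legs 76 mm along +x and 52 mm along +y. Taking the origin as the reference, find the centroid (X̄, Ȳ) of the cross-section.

X̄ = 53.37 mm, Ȳ = 51.31 mm

vertical leg: A = 28 × 170 = 4760.00, centroid at (14.00, 85.00).
horizontal leg: A = 140 × 30 = 4200.00, centroid at (98.00, 15.00).
gusset: A = ½·76·52 = 1976.00, centroid at (53.33, 47.33).
ΣA = 10936.00 mm², ΣAX̄ = 583626.67 mm³, ΣAȲ = 561130.67 mm³.
X̄ = 583626.67/10936.00 = 53.37 mm; Ȳ = 561130.67/10936.00 = 51.31 mm.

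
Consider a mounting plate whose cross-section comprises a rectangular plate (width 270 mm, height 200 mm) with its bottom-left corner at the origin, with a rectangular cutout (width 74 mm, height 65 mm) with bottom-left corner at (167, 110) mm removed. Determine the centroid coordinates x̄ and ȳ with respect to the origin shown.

plate: A = 270 × 200 = 54000.00, centroid at (135.00, 100.00).
hole: A = −(74 × 65) = -4810.00, centroid at (204.00, 142.50).
ΣA = 49190.00 mm², ΣAx̄ = 6308760.00 mm³, ΣAȳ = 4714575.00 mm³.
x̄ = 6308760.00/49190.00 = 128.25 mm; ȳ = 4714575.00/49190.00 = 95.84 mm.

x̄ = 128.25 mm, ȳ = 95.84 mm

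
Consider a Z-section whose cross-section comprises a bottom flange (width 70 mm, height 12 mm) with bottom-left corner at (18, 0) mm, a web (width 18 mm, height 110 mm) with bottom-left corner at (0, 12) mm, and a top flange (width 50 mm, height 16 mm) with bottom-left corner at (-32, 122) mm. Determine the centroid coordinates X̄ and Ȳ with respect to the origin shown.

bottom flange: A = 70 × 12 = 840.00, centroid at (53.00, 6.00).
web: A = 18 × 110 = 1980.00, centroid at (9.00, 67.00).
top flange: A = 50 × 16 = 800.00, centroid at (-7.00, 130.00).
ΣA = 3620.00 mm², ΣAX̄ = 56740.00 mm³, ΣAȲ = 241700.00 mm³.
X̄ = 56740.00/3620.00 = 15.67 mm; Ȳ = 241700.00/3620.00 = 66.77 mm.

X̄ = 15.67 mm, Ȳ = 66.77 mm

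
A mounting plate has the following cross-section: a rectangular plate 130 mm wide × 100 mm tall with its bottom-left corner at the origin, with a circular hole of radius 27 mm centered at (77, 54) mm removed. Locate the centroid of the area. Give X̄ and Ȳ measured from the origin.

X̄ = 62.43 mm, Ȳ = 49.14 mm

plate: A = 130 × 100 = 13000.00, centroid at (65.00, 50.00).
hole: A = −π·27² = -2290.22, centroid at (77.00, 54.00).
ΣA = 10709.78 mm²
ΣAX̄ = (13000.00)(65.00) + (-2290.22)(77.00) = 668652.98 mm³
ΣAȲ = (13000.00)(50.00) + (-2290.22)(54.00) = 526328.06 mm³
X̄ = 668652.98 / 10709.78 = 62.43 mm
Ȳ = 526328.06 / 10709.78 = 49.14 mm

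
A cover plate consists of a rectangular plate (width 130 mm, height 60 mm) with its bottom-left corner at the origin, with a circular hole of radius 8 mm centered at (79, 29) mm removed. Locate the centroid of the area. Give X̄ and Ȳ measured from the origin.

X̄ = 64.63 mm, Ȳ = 30.03 mm

plate: A = 130 × 60 = 7800.00, centroid at (65.00, 30.00).
hole: A = −π·8² = -201.06, centroid at (79.00, 29.00).
ΣA = 7598.94 mm²
ΣAX̄ = (7800.00)(65.00) + (-201.06)(79.00) = 491116.11 mm³
ΣAȲ = (7800.00)(30.00) + (-201.06)(29.00) = 228169.20 mm³
X̄ = 491116.11 / 7598.94 = 64.63 mm
Ȳ = 228169.20 / 7598.94 = 30.03 mm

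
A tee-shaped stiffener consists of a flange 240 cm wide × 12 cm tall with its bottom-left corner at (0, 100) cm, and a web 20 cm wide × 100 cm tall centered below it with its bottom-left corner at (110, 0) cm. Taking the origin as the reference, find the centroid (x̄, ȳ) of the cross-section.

web: A = 20 × 100 = 2000.00, centroid at (120.00, 50.00).
flange: A = 240 × 12 = 2880.00, centroid at (120.00, 106.00).
ΣA = 4880.00 cm²
ΣAx̄ = (2000.00)(120.00) + (2880.00)(120.00) = 585600.00 cm³
ΣAȳ = (2000.00)(50.00) + (2880.00)(106.00) = 405280.00 cm³
x̄ = 585600.00 / 4880.00 = 120.00 cm
ȳ = 405280.00 / 4880.00 = 83.05 cm

x̄ = 120.00 cm, ȳ = 83.05 cm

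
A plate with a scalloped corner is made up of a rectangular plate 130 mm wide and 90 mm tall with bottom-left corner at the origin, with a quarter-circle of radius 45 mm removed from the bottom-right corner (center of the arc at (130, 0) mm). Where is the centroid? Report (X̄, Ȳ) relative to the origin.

X̄ = 57.78 mm, Ȳ = 49.07 mm

Part | A | x̄ᵢ | ȳᵢ | A·x̄ᵢ | A·ȳᵢ
plate | 11700.00 | 65.00 | 45.00 | 760500.00 | 526500.00
removed quarter-circle | -1590.43 | 110.90 | 19.10 | -176381.07 | -30375.00
Σ | 10109.57 |  |  | 584118.93 | 496125.00
X̄ = 584118.93 / 10109.57 = 57.78 mm
Ȳ = 496125.00 / 10109.57 = 49.07 mm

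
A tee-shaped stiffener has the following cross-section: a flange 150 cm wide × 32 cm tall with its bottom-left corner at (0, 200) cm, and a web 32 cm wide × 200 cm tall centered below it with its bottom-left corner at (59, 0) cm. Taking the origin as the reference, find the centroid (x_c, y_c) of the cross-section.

x_c = 75.00 cm, y_c = 149.71 cm

web: A = 32 × 200 = 6400.00, centroid at (75.00, 100.00).
flange: A = 150 × 32 = 4800.00, centroid at (75.00, 216.00).
ΣA = 11200.00 cm²
ΣAx_c = (6400.00)(75.00) + (4800.00)(75.00) = 840000.00 cm³
ΣAy_c = (6400.00)(100.00) + (4800.00)(216.00) = 1676800.00 cm³
x_c = 840000.00 / 11200.00 = 75.00 cm
y_c = 1676800.00 / 11200.00 = 149.71 cm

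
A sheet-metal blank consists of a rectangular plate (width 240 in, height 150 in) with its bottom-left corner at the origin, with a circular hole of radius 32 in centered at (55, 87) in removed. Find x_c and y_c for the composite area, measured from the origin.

Part | A | x̄ᵢ | ȳᵢ | A·x̄ᵢ | A·ȳᵢ
plate | 36000.00 | 120.00 | 75.00 | 4320000.00 | 2700000.00
hole | -3216.99 | 55.00 | 87.00 | -176934.50 | -279878.21
Σ | 32783.01 |  |  | 4143065.50 | 2420121.79
x_c = 4143065.50 / 32783.01 = 126.38 in
y_c = 2420121.79 / 32783.01 = 73.82 in

x_c = 126.38 in, y_c = 73.82 in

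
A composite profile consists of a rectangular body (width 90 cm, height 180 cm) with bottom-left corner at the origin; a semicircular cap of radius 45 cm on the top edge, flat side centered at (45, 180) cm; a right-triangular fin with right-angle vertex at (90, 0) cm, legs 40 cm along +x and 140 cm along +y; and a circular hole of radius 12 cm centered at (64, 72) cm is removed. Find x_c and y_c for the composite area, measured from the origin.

x_c = 52.12 cm, y_c = 100.76 cm

rectangular body: A = 90 × 180 = 16200.00, centroid at (45.00, 90.00).
semicircular top: A = ½π·45² = 3180.86, centroid at (45.00, 199.10).
triangular fin: A = ½·40·140 = 2800.00, centroid at (103.33, 46.67).
hole: A = −π·12² = -452.39, centroid at (64.00, 72.00).
ΣA = 21728.47 cm²
ΣAx_c = (16200.00)(45.00) + (3180.86)(45.00) + (2800.00)(103.33) + (-452.39)(64.00) = 1132519.23 cm³
ΣAy_c = (16200.00)(90.00) + (3180.86)(199.10) + (2800.00)(46.67) + (-452.39)(72.00) = 2189399.90 cm³
x_c = 1132519.23 / 21728.47 = 52.12 cm
y_c = 2189399.90 / 21728.47 = 100.76 cm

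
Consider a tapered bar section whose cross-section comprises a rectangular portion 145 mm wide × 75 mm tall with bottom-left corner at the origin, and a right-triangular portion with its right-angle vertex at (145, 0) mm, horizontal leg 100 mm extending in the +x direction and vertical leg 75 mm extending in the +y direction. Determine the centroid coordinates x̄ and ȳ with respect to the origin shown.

rectangular portion: A = 145 × 75 = 10875.00, centroid at (72.50, 37.50).
triangular portion: A = ½·100·75 = 3750.00, centroid at (178.33, 25.00).
ΣA = 14625.00 mm²
ΣAx̄ = (10875.00)(72.50) + (3750.00)(178.33) = 1457187.50 mm³
ΣAȳ = (10875.00)(37.50) + (3750.00)(25.00) = 501562.50 mm³
x̄ = 1457187.50 / 14625.00 = 99.64 mm
ȳ = 501562.50 / 14625.00 = 34.29 mm

x̄ = 99.64 mm, ȳ = 34.29 mm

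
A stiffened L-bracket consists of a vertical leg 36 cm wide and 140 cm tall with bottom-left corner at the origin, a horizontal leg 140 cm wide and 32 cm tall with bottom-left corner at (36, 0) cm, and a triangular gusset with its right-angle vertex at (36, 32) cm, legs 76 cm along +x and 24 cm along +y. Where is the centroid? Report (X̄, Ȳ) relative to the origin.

vertical leg: A = 36 × 140 = 5040.00, centroid at (18.00, 70.00).
horizontal leg: A = 140 × 32 = 4480.00, centroid at (106.00, 16.00).
gusset: A = ½·76·24 = 912.00, centroid at (61.33, 40.00).
ΣA = 10432.00 cm²
ΣAX̄ = (5040.00)(18.00) + (4480.00)(106.00) + (912.00)(61.33) = 621536.00 cm³
ΣAȲ = (5040.00)(70.00) + (4480.00)(16.00) + (912.00)(40.00) = 460960.00 cm³
X̄ = 621536.00 / 10432.00 = 59.58 cm
Ȳ = 460960.00 / 10432.00 = 44.19 cm

X̄ = 59.58 cm, Ȳ = 44.19 cm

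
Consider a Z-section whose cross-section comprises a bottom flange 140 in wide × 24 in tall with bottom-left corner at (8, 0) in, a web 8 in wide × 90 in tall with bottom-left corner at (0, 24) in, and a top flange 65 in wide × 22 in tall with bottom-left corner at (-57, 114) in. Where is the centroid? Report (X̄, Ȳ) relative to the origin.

X̄ = 41.73 in, Ȳ = 48.77 in

bottom flange: A = 140 × 24 = 3360.00, centroid at (78.00, 12.00).
web: A = 8 × 90 = 720.00, centroid at (4.00, 69.00).
top flange: A = 65 × 22 = 1430.00, centroid at (-24.50, 125.00).
ΣA = 5510.00 in²
ΣAX̄ = (3360.00)(78.00) + (720.00)(4.00) + (1430.00)(-24.50) = 229925.00 in³
ΣAȲ = (3360.00)(12.00) + (720.00)(69.00) + (1430.00)(125.00) = 268750.00 in³
X̄ = 229925.00 / 5510.00 = 41.73 in
Ȳ = 268750.00 / 5510.00 = 48.77 in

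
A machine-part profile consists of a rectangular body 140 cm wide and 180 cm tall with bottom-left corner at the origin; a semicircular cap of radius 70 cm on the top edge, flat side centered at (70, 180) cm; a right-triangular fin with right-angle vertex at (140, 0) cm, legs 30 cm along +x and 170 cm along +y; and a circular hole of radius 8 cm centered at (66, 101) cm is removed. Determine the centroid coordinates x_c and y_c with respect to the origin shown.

x_c = 75.81 cm, y_c = 113.67 cm

Part | A | x̄ᵢ | ȳᵢ | A·x̄ᵢ | A·ȳᵢ
rectangular body | 25200.00 | 70.00 | 90.00 | 1764000.00 | 2268000.00
semicircular top | 7696.90 | 70.00 | 209.71 | 538783.14 | 1614109.03
triangular fin | 2550.00 | 150.00 | 56.67 | 382500.00 | 144500.00
hole | -201.06 | 66.00 | 101.00 | -13270.09 | -20307.25
Σ | 35245.84 |  |  | 2672013.05 | 4006301.77
x_c = 2672013.05 / 35245.84 = 75.81 cm
y_c = 4006301.77 / 35245.84 = 113.67 cm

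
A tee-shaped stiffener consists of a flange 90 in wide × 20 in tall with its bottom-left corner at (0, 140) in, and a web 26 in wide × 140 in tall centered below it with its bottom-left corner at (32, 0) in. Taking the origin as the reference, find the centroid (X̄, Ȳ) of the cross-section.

X̄ = 45.00 in, Ȳ = 96.47 in

web: A = 26 × 140 = 3640.00, centroid at (45.00, 70.00).
flange: A = 90 × 20 = 1800.00, centroid at (45.00, 150.00).
ΣA = 5440.00 in², ΣAX̄ = 244800.00 in³, ΣAȲ = 524800.00 in³.
X̄ = 244800.00/5440.00 = 45.00 in; Ȳ = 524800.00/5440.00 = 96.47 in.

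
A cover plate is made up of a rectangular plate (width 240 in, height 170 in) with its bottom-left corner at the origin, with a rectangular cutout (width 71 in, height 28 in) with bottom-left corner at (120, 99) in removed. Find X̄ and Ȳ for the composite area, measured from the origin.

plate: A = 240 × 170 = 40800.00, centroid at (120.00, 85.00).
hole: A = −(71 × 28) = -1988.00, centroid at (155.50, 113.00).
ΣA = 38812.00 in²
ΣAX̄ = (40800.00)(120.00) + (-1988.00)(155.50) = 4586866.00 in³
ΣAȲ = (40800.00)(85.00) + (-1988.00)(113.00) = 3243356.00 in³
X̄ = 4586866.00 / 38812.00 = 118.18 in
Ȳ = 3243356.00 / 38812.00 = 83.57 in

X̄ = 118.18 in, Ȳ = 83.57 in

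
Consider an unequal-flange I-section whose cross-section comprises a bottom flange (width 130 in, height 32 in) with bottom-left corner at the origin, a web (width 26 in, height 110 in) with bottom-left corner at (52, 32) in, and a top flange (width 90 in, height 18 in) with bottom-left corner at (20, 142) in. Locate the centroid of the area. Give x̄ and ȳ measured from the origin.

Part | A | x̄ᵢ | ȳᵢ | A·x̄ᵢ | A·ȳᵢ
bottom flange | 4160.00 | 65.00 | 16.00 | 270400.00 | 66560.00
web | 2860.00 | 65.00 | 87.00 | 185900.00 | 248820.00
top flange | 1620.00 | 65.00 | 151.00 | 105300.00 | 244620.00
Σ | 8640.00 |  |  | 561600.00 | 560000.00
x̄ = 561600.00 / 8640.00 = 65.00 in
ȳ = 560000.00 / 8640.00 = 64.81 in

x̄ = 65.00 in, ȳ = 64.81 in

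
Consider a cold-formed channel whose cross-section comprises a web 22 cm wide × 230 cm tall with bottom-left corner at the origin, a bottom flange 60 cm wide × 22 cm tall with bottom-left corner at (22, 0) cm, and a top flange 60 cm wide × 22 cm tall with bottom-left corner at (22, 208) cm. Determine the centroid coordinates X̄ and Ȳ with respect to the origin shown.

X̄ = 25.06 cm, Ȳ = 115.00 cm

Part | A | x̄ᵢ | ȳᵢ | A·x̄ᵢ | A·ȳᵢ
web | 5060.00 | 11.00 | 115.00 | 55660.00 | 581900.00
bottom flange | 1320.00 | 52.00 | 11.00 | 68640.00 | 14520.00
top flange | 1320.00 | 52.00 | 219.00 | 68640.00 | 289080.00
Σ | 7700.00 |  |  | 192940.00 | 885500.00
X̄ = 192940.00 / 7700.00 = 25.06 cm
Ȳ = 885500.00 / 7700.00 = 115.00 cm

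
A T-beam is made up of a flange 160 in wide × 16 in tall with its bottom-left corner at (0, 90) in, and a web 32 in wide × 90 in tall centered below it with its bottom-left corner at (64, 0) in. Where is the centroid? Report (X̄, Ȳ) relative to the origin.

X̄ = 80.00 in, Ȳ = 69.94 in

web: A = 32 × 90 = 2880.00, centroid at (80.00, 45.00).
flange: A = 160 × 16 = 2560.00, centroid at (80.00, 98.00).
ΣA = 5440.00 in², ΣAX̄ = 435200.00 in³, ΣAȲ = 380480.00 in³.
X̄ = 435200.00/5440.00 = 80.00 in; Ȳ = 380480.00/5440.00 = 69.94 in.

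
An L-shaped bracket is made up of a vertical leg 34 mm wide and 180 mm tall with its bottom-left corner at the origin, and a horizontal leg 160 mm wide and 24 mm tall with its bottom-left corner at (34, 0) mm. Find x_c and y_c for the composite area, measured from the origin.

vertical leg: A = 34 × 180 = 6120.00, centroid at (17.00, 90.00).
horizontal leg: A = 160 × 24 = 3840.00, centroid at (114.00, 12.00).
ΣA = 9960.00 mm²
ΣAx_c = (6120.00)(17.00) + (3840.00)(114.00) = 541800.00 mm³
ΣAy_c = (6120.00)(90.00) + (3840.00)(12.00) = 596880.00 mm³
x_c = 541800.00 / 9960.00 = 54.40 mm
y_c = 596880.00 / 9960.00 = 59.93 mm

x_c = 54.40 mm, y_c = 59.93 mm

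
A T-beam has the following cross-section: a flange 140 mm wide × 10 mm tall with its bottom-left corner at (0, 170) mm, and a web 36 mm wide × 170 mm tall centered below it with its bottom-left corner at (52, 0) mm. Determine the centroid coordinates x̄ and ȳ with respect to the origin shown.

web: A = 36 × 170 = 6120.00, centroid at (70.00, 85.00).
flange: A = 140 × 10 = 1400.00, centroid at (70.00, 175.00).
ΣA = 7520.00 mm², ΣAx̄ = 526400.00 mm³, ΣAȳ = 765200.00 mm³.
x̄ = 526400.00/7520.00 = 70.00 mm; ȳ = 765200.00/7520.00 = 101.76 mm.

x̄ = 70.00 mm, ȳ = 101.76 mm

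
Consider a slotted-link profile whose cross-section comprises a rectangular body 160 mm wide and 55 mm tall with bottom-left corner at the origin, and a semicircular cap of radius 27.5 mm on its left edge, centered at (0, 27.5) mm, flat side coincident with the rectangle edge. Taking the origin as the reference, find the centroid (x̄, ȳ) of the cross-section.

x̄ = 69.10 mm, ȳ = 27.50 mm

rectangular body: A = 160 × 55 = 8800.00, centroid at (80.00, 27.50).
semicircular end: A = ½π·27.5² = 1187.91, centroid at (-11.67, 27.50).
ΣA = 9987.91 mm²
ΣAx̄ = (8800.00)(80.00) + (1187.91)(-11.67) = 690135.42 mm³
ΣAȳ = (8800.00)(27.50) + (1187.91)(27.50) = 274667.65 mm³
x̄ = 690135.42 / 9987.91 = 69.10 mm
ȳ = 274667.65 / 9987.91 = 27.50 mm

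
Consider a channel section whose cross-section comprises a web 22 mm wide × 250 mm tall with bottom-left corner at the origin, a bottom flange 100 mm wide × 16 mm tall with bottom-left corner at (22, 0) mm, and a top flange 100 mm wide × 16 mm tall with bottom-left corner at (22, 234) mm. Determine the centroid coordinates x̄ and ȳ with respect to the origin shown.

Part | A | x̄ᵢ | ȳᵢ | A·x̄ᵢ | A·ȳᵢ
web | 5500.00 | 11.00 | 125.00 | 60500.00 | 687500.00
bottom flange | 1600.00 | 72.00 | 8.00 | 115200.00 | 12800.00
top flange | 1600.00 | 72.00 | 242.00 | 115200.00 | 387200.00
Σ | 8700.00 |  |  | 290900.00 | 1087500.00
x̄ = 290900.00 / 8700.00 = 33.44 mm
ȳ = 1087500.00 / 8700.00 = 125.00 mm

x̄ = 33.44 mm, ȳ = 125.00 mm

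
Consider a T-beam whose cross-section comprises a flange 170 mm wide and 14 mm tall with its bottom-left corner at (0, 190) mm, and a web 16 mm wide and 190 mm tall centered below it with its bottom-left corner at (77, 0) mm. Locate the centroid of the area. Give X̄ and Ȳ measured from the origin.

X̄ = 85.00 mm, Ȳ = 139.79 mm

web: A = 16 × 190 = 3040.00, centroid at (85.00, 95.00).
flange: A = 170 × 14 = 2380.00, centroid at (85.00, 197.00).
ΣA = 5420.00 mm²
ΣAX̄ = (3040.00)(85.00) + (2380.00)(85.00) = 460700.00 mm³
ΣAȲ = (3040.00)(95.00) + (2380.00)(197.00) = 757660.00 mm³
X̄ = 460700.00 / 5420.00 = 85.00 mm
Ȳ = 757660.00 / 5420.00 = 139.79 mm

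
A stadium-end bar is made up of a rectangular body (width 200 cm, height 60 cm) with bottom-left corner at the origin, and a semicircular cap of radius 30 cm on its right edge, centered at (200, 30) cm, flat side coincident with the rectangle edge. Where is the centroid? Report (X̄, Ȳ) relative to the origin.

X̄ = 111.88 cm, Ȳ = 30.00 cm

Part | A | x̄ᵢ | ȳᵢ | A·x̄ᵢ | A·ȳᵢ
rectangular body | 12000.00 | 100.00 | 30.00 | 1200000.00 | 360000.00
semicircular end | 1413.72 | 212.73 | 30.00 | 300743.34 | 42411.50
Σ | 13413.72 |  |  | 1500743.34 | 402411.50
X̄ = 1500743.34 / 13413.72 = 111.88 cm
Ȳ = 402411.50 / 13413.72 = 30.00 cm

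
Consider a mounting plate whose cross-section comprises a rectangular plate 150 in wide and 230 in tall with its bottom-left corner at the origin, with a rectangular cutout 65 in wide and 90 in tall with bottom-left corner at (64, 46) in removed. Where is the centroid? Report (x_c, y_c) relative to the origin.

Part | A | x̄ᵢ | ȳᵢ | A·x̄ᵢ | A·ȳᵢ
plate | 34500.00 | 75.00 | 115.00 | 2587500.00 | 3967500.00
hole | -5850.00 | 96.50 | 91.00 | -564525.00 | -532350.00
Σ | 28650.00 |  |  | 2022975.00 | 3435150.00
x_c = 2022975.00 / 28650.00 = 70.61 in
y_c = 3435150.00 / 28650.00 = 119.90 in

x_c = 70.61 in, y_c = 119.90 in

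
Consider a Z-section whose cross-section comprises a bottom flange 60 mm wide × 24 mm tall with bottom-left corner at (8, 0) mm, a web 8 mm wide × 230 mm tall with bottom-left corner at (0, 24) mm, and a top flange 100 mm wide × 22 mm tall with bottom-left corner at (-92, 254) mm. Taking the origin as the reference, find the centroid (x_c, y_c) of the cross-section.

Part | A | x̄ᵢ | ȳᵢ | A·x̄ᵢ | A·ȳᵢ
bottom flange | 1440.00 | 38.00 | 12.00 | 54720.00 | 17280.00
web | 1840.00 | 4.00 | 139.00 | 7360.00 | 255760.00
top flange | 2200.00 | -42.00 | 265.00 | -92400.00 | 583000.00
Σ | 5480.00 |  |  | -30320.00 | 856040.00
x_c = -30320.00 / 5480.00 = -5.53 mm
y_c = 856040.00 / 5480.00 = 156.21 mm

x_c = -5.53 mm, y_c = 156.21 mm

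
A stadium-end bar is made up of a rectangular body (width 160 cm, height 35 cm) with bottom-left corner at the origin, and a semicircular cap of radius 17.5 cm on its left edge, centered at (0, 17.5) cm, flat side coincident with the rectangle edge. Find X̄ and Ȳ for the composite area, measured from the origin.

X̄ = 73.08 cm, Ȳ = 17.50 cm

rectangular body: A = 160 × 35 = 5600.00, centroid at (80.00, 17.50).
semicircular end: A = ½π·17.5² = 481.06, centroid at (-7.43, 17.50).
ΣA = 6081.06 cm²
ΣAX̄ = (5600.00)(80.00) + (481.06)(-7.43) = 444427.08 cm³
ΣAȲ = (5600.00)(17.50) + (481.06)(17.50) = 106418.49 cm³
X̄ = 444427.08 / 6081.06 = 73.08 cm
Ȳ = 106418.49 / 6081.06 = 17.50 cm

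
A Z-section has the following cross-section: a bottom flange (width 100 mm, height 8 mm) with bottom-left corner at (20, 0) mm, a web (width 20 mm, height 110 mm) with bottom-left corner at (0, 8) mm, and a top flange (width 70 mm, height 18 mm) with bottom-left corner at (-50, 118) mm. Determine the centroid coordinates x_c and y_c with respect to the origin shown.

x_c = 13.87 mm, y_c = 70.85 mm

Part | A | x̄ᵢ | ȳᵢ | A·x̄ᵢ | A·ȳᵢ
bottom flange | 800.00 | 70.00 | 4.00 | 56000.00 | 3200.00
web | 2200.00 | 10.00 | 63.00 | 22000.00 | 138600.00
top flange | 1260.00 | -15.00 | 127.00 | -18900.00 | 160020.00
Σ | 4260.00 |  |  | 59100.00 | 301820.00
x_c = 59100.00 / 4260.00 = 13.87 mm
y_c = 301820.00 / 4260.00 = 70.85 mm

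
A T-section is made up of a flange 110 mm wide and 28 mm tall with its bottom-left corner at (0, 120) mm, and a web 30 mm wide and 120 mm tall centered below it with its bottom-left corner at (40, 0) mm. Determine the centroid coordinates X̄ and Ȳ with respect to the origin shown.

X̄ = 55.00 mm, Ȳ = 94.12 mm

web: A = 30 × 120 = 3600.00, centroid at (55.00, 60.00).
flange: A = 110 × 28 = 3080.00, centroid at (55.00, 134.00).
ΣA = 6680.00 mm²
ΣAX̄ = (3600.00)(55.00) + (3080.00)(55.00) = 367400.00 mm³
ΣAȲ = (3600.00)(60.00) + (3080.00)(134.00) = 628720.00 mm³
X̄ = 367400.00 / 6680.00 = 55.00 mm
Ȳ = 628720.00 / 6680.00 = 94.12 mm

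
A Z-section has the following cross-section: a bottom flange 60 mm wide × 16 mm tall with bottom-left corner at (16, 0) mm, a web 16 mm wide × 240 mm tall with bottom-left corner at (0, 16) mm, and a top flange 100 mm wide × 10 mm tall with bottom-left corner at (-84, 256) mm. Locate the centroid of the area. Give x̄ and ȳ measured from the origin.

x̄ = 7.05 mm, ȳ = 136.37 mm

bottom flange: A = 60 × 16 = 960.00, centroid at (46.00, 8.00).
web: A = 16 × 240 = 3840.00, centroid at (8.00, 136.00).
top flange: A = 100 × 10 = 1000.00, centroid at (-34.00, 261.00).
ΣA = 5800.00 mm², ΣAx̄ = 40880.00 mm³, ΣAȳ = 790920.00 mm³.
x̄ = 40880.00/5800.00 = 7.05 mm; ȳ = 790920.00/5800.00 = 136.37 mm.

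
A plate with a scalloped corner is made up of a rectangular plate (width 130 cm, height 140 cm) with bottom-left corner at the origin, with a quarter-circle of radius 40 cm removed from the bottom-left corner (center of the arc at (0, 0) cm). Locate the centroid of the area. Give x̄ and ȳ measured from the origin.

plate: A = 130 × 140 = 18200.00, centroid at (65.00, 70.00).
removed quarter-circle: A = −¼π·40² = -1256.64, centroid at (16.98, 16.98).
ΣA = 16943.36 cm², ΣAx̄ = 1161666.67 cm³, ΣAȳ = 1252666.67 cm³.
x̄ = 1161666.67/16943.36 = 68.56 cm; ȳ = 1252666.67/16943.36 = 73.93 cm.

x̄ = 68.56 cm, ȳ = 73.93 cm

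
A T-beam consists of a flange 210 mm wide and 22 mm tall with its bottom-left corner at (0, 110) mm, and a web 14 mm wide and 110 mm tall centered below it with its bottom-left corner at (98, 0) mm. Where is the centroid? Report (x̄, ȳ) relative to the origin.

x̄ = 105.00 mm, ȳ = 104.50 mm

web: A = 14 × 110 = 1540.00, centroid at (105.00, 55.00).
flange: A = 210 × 22 = 4620.00, centroid at (105.00, 121.00).
ΣA = 6160.00 mm²
ΣAx̄ = (1540.00)(105.00) + (4620.00)(105.00) = 646800.00 mm³
ΣAȳ = (1540.00)(55.00) + (4620.00)(121.00) = 643720.00 mm³
x̄ = 646800.00 / 6160.00 = 105.00 mm
ȳ = 643720.00 / 6160.00 = 104.50 mm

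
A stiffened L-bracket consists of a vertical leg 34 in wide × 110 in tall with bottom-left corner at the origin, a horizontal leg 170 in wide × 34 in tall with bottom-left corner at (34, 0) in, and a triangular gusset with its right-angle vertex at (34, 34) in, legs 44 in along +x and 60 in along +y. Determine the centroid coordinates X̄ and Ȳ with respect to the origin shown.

X̄ = 75.24 in, Ȳ = 34.62 in

vertical leg: A = 34 × 110 = 3740.00, centroid at (17.00, 55.00).
horizontal leg: A = 170 × 34 = 5780.00, centroid at (119.00, 17.00).
gusset: A = ½·44·60 = 1320.00, centroid at (48.67, 54.00).
ΣA = 10840.00 in², ΣAX̄ = 815640.00 in³, ΣAȲ = 375240.00 in³.
X̄ = 815640.00/10840.00 = 75.24 in; Ȳ = 375240.00/10840.00 = 34.62 in.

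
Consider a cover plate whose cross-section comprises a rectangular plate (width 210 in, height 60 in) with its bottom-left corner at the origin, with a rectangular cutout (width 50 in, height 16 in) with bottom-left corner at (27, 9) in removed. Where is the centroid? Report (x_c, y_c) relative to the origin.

x_c = 108.59 in, y_c = 30.88 in

Part | A | x̄ᵢ | ȳᵢ | A·x̄ᵢ | A·ȳᵢ
plate | 12600.00 | 105.00 | 30.00 | 1323000.00 | 378000.00
hole | -800.00 | 52.00 | 17.00 | -41600.00 | -13600.00
Σ | 11800.00 |  |  | 1281400.00 | 364400.00
x_c = 1281400.00 / 11800.00 = 108.59 in
y_c = 364400.00 / 11800.00 = 30.88 in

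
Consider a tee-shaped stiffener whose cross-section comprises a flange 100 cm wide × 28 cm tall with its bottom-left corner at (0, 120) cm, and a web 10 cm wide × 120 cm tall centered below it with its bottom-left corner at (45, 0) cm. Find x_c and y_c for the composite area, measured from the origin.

x_c = 50.00 cm, y_c = 111.80 cm

Part | A | x̄ᵢ | ȳᵢ | A·x̄ᵢ | A·ȳᵢ
web | 1200.00 | 50.00 | 60.00 | 60000.00 | 72000.00
flange | 2800.00 | 50.00 | 134.00 | 140000.00 | 375200.00
Σ | 4000.00 |  |  | 200000.00 | 447200.00
x_c = 200000.00 / 4000.00 = 50.00 cm
y_c = 447200.00 / 4000.00 = 111.80 cm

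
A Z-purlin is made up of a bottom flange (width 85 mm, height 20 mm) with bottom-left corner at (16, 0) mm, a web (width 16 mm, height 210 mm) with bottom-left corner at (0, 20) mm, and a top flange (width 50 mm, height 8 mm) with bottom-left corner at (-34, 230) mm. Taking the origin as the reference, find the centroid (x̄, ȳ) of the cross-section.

x̄ = 22.48 mm, ȳ = 97.18 mm

Part | A | x̄ᵢ | ȳᵢ | A·x̄ᵢ | A·ȳᵢ
bottom flange | 1700.00 | 58.50 | 10.00 | 99450.00 | 17000.00
web | 3360.00 | 8.00 | 125.00 | 26880.00 | 420000.00
top flange | 400.00 | -9.00 | 234.00 | -3600.00 | 93600.00
Σ | 5460.00 |  |  | 122730.00 | 530600.00
x̄ = 122730.00 / 5460.00 = 22.48 mm
ȳ = 530600.00 / 5460.00 = 97.18 mm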